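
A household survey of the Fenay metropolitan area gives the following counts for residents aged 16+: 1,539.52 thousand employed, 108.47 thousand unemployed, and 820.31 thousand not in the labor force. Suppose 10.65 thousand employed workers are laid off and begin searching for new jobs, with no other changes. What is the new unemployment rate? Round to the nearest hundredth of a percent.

Initially, labor force = 1,539.52 + 108.47 = 1,647.99 thousand, so u = 108.47/1,647.99 = 6.58%.
After the change, employed falls and unemployed rises by 10.65; labor force unchanged → E = 1,528.87, U = 119.12, labor force = 1,647.99 thousand.
New unemployment rate = 119.12 / 1,647.99 = 7.23%.

New unemployment rate ≈ 7.23%.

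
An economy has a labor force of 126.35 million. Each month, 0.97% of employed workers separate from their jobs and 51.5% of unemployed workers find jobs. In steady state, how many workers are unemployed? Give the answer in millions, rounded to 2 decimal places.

About 2.34 million are unemployed in steady state.

Steady-state unemployment rate u* = s/(s+f) = 0.97/(0.97+51.5) = 0.018487.
Unemployed = u* × labor force = 0.018487 × 126.35 ≈ 2.34 million.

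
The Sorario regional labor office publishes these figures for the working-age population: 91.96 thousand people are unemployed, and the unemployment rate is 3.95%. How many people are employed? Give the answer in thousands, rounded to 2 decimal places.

Labor force = U / u = 91.96 / 0.0395 ≈ 2,328.10 thousand.
Employed = labor force − unemployed = 2,328.10 − 91.96 = 2,236.14 thousand.

About 2,236.14 thousand are employed.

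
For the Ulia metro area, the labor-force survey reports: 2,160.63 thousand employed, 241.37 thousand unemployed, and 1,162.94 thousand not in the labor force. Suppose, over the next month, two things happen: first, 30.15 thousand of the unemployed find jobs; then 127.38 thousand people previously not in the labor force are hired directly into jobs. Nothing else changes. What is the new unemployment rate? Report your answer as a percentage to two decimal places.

New unemployment rate ≈ 8.35%.

Initially, labor force = 2,160.63 + 241.37 = 2,402.00 thousand, so u = 241.37/2,402.00 = 10.05%.
After the first change, unemployed falls and employed rises by 30.15; labor force unchanged → E = 2,190.78, U = 211.22, labor force = 2,402.00 thousand.
After the second change, employed and labor force both rise by 127.38; unemployed unchanged → E = 2,318.16, U = 211.22, labor force = 2,529.38 thousand.
New unemployment rate = 211.22 / 2,529.38 = 8.35%.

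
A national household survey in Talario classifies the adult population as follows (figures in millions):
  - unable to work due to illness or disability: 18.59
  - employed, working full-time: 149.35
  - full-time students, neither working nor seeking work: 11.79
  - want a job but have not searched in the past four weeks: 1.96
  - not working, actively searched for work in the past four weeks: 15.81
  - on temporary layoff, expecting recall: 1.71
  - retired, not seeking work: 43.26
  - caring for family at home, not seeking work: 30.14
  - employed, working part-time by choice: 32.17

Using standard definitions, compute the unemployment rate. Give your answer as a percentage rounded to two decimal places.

Unemployment rate ≈ 8.80%.

Employed = 149.35 + 32.17 = 181.52 million.
Unemployed = 15.81 + 1.71 = 17.52 million (jobless and actively searching, or on temporary layoff).
Labor force = 181.52 + 17.52 = 199.04 million.
Unemployment rate = 17.52 / 199.04 = 8.80%.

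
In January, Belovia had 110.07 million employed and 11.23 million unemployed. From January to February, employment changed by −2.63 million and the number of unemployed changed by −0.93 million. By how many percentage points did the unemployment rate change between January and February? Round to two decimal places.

January: labor force = 110.07 + 11.23 = 121.30; u = 11.23/121.30 = 9.26%.
February: labor force = 107.44 + 10.30 = 117.74; u = 10.30/117.74 = 8.75%.
Change = 8.75% − 9.26% = −0.51 pp.

The unemployment rate changed by −0.51 percentage points.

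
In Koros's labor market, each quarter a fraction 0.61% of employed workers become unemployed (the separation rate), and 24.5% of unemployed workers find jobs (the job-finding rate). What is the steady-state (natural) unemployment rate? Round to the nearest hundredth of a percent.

At steady state the flows balance: s·E = f·U, so U/(E+U) = s/(s+f).
u* = 0.61 / (0.61 + 24.5) = 0.61 / 25.11 = 2.43%.

Steady-state unemployment rate ≈ 2.43%.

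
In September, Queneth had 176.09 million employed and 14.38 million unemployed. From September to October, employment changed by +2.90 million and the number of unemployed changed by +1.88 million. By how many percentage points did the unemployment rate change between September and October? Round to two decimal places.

The unemployment rate changed by +0.78 percentage points.

September: labor force = 176.09 + 14.38 = 190.47; u = 14.38/190.47 = 7.55%.
October: labor force = 178.99 + 16.26 = 195.25; u = 16.26/195.25 = 8.33%.
Change = 8.33% − 7.55% = +0.78 pp.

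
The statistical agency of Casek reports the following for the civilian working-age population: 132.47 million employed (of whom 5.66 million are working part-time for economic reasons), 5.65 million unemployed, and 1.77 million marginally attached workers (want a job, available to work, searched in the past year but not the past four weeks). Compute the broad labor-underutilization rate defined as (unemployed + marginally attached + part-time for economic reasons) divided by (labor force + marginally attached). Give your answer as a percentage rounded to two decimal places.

Labor force = 132.47 + 5.65 = 138.12 million.
Numerator = 5.65 + 1.77 + 5.66 = 13.08 million.
Denominator = 138.12 + 1.77 = 139.89 million.
Broad rate = 13.08 / 139.89 = 9.35%.

Broad underutilization rate ≈ 9.35%.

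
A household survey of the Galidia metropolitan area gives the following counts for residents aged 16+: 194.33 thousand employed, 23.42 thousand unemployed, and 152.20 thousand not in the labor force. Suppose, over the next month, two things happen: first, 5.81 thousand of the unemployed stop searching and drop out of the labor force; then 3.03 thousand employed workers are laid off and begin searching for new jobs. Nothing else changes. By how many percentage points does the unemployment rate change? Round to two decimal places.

The unemployment rate changes by −1.02 percentage points.

Initially, labor force = 194.33 + 23.42 = 217.75 thousand, so u = 23.42/217.75 = 10.76%.
After the first change, unemployed and labor force both fall by 5.81 → E = 194.33, U = 17.61, labor force = 211.94 thousand.
After the second change, employed falls and unemployed rises by 3.03; labor force unchanged → E = 191.30, U = 20.64, labor force = 211.94 thousand.
New unemployment rate = 20.64 / 211.94 = 9.74%.
Change = 9.74% − 10.76% = −1.02 percentage points.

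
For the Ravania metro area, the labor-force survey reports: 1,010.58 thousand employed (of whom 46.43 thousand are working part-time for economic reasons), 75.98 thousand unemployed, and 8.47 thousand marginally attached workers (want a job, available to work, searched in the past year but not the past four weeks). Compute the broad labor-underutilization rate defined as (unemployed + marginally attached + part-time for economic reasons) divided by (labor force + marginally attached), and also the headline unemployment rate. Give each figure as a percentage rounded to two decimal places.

Labor force = 1,010.58 + 75.98 = 1,086.56 thousand.
Numerator = 75.98 + 8.47 + 46.43 = 130.88 thousand.
Denominator = 1,086.56 + 8.47 = 1,095.03 thousand.
Broad rate = 130.88 / 1,095.03 = 11.95%.
Headline unemployment rate = 75.98 / 1,086.56 = 6.99%.

Broad underutilization rate ≈ 11.95%; headline unemployment rate ≈ 6.99%.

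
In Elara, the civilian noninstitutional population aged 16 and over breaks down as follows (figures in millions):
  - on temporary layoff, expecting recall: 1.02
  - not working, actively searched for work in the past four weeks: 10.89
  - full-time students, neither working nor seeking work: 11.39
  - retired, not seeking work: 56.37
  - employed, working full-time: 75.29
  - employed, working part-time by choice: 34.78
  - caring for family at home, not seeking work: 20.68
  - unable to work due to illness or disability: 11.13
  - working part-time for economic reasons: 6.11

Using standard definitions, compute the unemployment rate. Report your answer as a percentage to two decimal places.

Unemployment rate ≈ 9.30%.

Employed = 75.29 + 34.78 + 6.11 = 116.18 million (anyone who worked, including part-time for economic reasons, counts as employed).
Unemployed = 1.02 + 10.89 = 11.91 million (jobless and actively searching, or on temporary layoff).
Labor force = 116.18 + 11.91 = 128.09 million.
Unemployment rate = 11.91 / 128.09 = 9.30%.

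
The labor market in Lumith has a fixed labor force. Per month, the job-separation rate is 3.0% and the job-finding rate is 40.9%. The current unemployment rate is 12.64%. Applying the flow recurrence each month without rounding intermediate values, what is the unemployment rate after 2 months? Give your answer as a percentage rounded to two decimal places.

With a fixed labor force, u_{t+1} = u_t + s·(1−u_t) − f·u_t = u_t·(1−s−f) + s.
Here 1−s−f = 0.561 and s = 0.030.
u_1 = 0.126400 × 0.561 + 0.030 = 0.100910.
u_2 = 0.100910 × 0.561 + 0.030 = 0.086611.

Unemployment rate after two months ≈ 8.66%.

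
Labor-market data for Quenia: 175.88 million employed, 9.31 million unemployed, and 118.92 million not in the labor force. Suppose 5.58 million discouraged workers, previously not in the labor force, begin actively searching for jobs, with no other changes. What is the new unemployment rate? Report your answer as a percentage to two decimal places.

New unemployment rate ≈ 7.81%.

Initially, labor force = 175.88 + 9.31 = 185.19 million, so u = 9.31/185.19 = 5.03%.
After the change, unemployed and labor force both rise by 5.58 → E = 175.88, U = 14.89, labor force = 190.77 million.
New unemployment rate = 14.89 / 190.77 = 7.81%.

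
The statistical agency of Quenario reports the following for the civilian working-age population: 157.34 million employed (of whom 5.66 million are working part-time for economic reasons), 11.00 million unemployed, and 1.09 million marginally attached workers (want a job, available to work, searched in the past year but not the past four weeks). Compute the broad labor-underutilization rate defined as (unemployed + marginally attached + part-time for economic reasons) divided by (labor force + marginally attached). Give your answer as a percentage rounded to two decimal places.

Labor force = 157.34 + 11.00 = 168.34 million.
Numerator = 11.00 + 1.09 + 5.66 = 17.75 million.
Denominator = 168.34 + 1.09 = 169.43 million.
Broad rate = 17.75 / 169.43 = 10.48%.

Broad underutilization rate ≈ 10.48%.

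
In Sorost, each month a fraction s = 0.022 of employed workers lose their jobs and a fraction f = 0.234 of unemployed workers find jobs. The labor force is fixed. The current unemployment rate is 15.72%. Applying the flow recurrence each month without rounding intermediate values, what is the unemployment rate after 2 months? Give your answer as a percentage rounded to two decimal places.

With a fixed labor force, u_{t+1} = u_t + s·(1−u_t) − f·u_t = u_t·(1−s−f) + s.
Here 1−s−f = 0.744 and s = 0.022.
u_1 = 0.157200 × 0.744 + 0.022 = 0.138957.
u_2 = 0.138957 × 0.744 + 0.022 = 0.125384.

Unemployment rate after two months ≈ 12.54%.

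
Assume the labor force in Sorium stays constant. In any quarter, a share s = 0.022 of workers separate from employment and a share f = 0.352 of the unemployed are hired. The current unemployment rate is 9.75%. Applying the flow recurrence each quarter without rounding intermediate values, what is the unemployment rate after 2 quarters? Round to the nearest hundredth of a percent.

Unemployment rate after two quarters ≈ 7.40%.

With a fixed labor force, u_{t+1} = u_t + s·(1−u_t) − f·u_t = u_t·(1−s−f) + s.
Here 1−s−f = 0.626 and s = 0.022.
u_1 = 0.097500 × 0.626 + 0.022 = 0.083035.
u_2 = 0.083035 × 0.626 + 0.022 = 0.073980.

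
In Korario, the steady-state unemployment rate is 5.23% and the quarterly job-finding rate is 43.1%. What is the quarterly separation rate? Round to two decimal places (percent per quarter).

Separation rate ≈ 2.38% per quarter.

From u* = s/(s+f): s = u·f/(1−u).
s = 0.0523 × 43.1 / (1 − 0.0523) = 2.2541 / 0.9477 ≈ 2.38% per quarter.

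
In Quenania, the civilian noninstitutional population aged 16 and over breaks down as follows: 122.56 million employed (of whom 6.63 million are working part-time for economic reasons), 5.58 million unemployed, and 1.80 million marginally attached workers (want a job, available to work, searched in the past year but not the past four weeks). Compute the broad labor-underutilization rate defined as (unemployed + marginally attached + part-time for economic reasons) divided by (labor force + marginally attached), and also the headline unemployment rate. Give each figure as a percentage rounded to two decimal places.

Labor force = 122.56 + 5.58 = 128.14 million.
Numerator = 5.58 + 1.80 + 6.63 = 14.01 million.
Denominator = 128.14 + 1.80 = 129.94 million.
Broad rate = 14.01 / 129.94 = 10.78%.
Headline unemployment rate = 5.58 / 128.14 = 4.35%.

Broad underutilization rate ≈ 10.78%; headline unemployment rate ≈ 4.35%.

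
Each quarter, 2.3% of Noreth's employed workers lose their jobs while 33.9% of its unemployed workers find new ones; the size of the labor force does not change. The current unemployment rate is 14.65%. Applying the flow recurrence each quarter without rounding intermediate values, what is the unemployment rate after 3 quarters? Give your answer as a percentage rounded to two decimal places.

With a fixed labor force, u_{t+1} = u_t + s·(1−u_t) − f·u_t = u_t·(1−s−f) + s.
Here 1−s−f = 0.638 and s = 0.023.
u_1 = 0.146500 × 0.638 + 0.023 = 0.116467.
u_2 = 0.116467 × 0.638 + 0.023 = 0.097306.
u_3 = 0.097306 × 0.638 + 0.023 = 0.085081.

Unemployment rate after three quarters ≈ 8.51%.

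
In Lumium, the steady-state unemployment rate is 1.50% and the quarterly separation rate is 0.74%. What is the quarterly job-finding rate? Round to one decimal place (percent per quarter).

Job-finding rate ≈ 48.6% per quarter.

From u* = s/(s+f): f = s·(1−u)/u.
f = 0.74 × (1 − 0.0150) / 0.0150 = 0.7289 / 0.0150 ≈ 48.6% per quarter.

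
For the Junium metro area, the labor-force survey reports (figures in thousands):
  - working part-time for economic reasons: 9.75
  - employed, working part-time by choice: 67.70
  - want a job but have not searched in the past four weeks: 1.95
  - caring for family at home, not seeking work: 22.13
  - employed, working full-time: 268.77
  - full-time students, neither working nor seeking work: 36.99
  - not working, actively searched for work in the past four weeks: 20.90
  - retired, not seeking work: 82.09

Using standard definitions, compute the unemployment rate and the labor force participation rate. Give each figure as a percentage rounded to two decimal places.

Unemployment rate ≈ 5.69%; labor force participation rate ≈ 71.94%.

Employed = 9.75 + 67.70 + 268.77 = 346.22 thousand (anyone who worked, including part-time for economic reasons, counts as employed).
Unemployed = 20.90 thousand.
Labor force = 346.22 + 20.90 = 367.12 thousand.
Not in labor force = 1.95 + 22.13 + 36.99 + 82.09 = 143.16 thousand (those not working and not actively searching are outside the labor force — including those who want a job but have given up searching).
Civilian working-age population = 367.12 + 143.16 = 510.28 thousand.
Unemployment rate = 20.90 / 367.12 = 5.69%.
Labor force participation rate = 367.12 / 510.28 = 71.94%.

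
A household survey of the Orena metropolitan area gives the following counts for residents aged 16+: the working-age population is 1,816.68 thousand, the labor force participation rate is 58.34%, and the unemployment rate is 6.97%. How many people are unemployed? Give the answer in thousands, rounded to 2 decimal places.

Labor force = 0.5834 × 1,816.68 = 1,059.85 thousand.
Unemployed = 0.0697 × 1,059.85 ≈ 73.87 thousand.

About 73.87 thousand are unemployed.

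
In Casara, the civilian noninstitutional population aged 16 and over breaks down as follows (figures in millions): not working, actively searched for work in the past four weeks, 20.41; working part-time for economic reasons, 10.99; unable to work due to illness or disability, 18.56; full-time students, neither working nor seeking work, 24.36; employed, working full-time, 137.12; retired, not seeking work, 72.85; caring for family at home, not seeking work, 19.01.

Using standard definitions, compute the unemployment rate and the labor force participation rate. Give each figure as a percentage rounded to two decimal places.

Unemployment rate ≈ 12.11%; labor force participation rate ≈ 55.56%.

Employed = 10.99 + 137.12 = 148.11 million (anyone who worked, including part-time for economic reasons, counts as employed).
Unemployed = 20.41 million.
Labor force = 148.11 + 20.41 = 168.52 million.
Not in labor force = 18.56 + 24.36 + 72.85 + 19.01 = 134.78 million (those not working and not actively searching are outside the labor force).
Civilian working-age population = 168.52 + 134.78 = 303.30 million.
Unemployment rate = 20.41 / 168.52 = 12.11%.
Labor force participation rate = 168.52 / 303.30 = 55.56%.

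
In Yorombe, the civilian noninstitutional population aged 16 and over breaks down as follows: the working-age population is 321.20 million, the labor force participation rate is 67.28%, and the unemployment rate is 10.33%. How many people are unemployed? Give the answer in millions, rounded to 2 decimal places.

Labor force = 0.6728 × 321.20 = 216.10 million.
Unemployed = 0.1033 × 216.10 ≈ 22.32 million.

About 22.32 million are unemployed.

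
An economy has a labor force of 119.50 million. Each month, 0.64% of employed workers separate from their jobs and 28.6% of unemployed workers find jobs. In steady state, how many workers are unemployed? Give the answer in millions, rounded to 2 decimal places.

About 2.62 million are unemployed in steady state.

Steady-state unemployment rate u* = s/(s+f) = 0.64/(0.64+28.6) = 0.021888.
Unemployed = u* × labor force = 0.021888 × 119.50 ≈ 2.62 million.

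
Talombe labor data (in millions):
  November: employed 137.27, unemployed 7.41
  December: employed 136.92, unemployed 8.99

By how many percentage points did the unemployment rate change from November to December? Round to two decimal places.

The unemployment rate changed by +1.04 percentage points.

November: labor force = 137.27 + 7.41 = 144.68; u = 7.41/144.68 = 5.12%.
December: labor force = 136.92 + 8.99 = 145.91; u = 8.99/145.91 = 6.16%.
Change = 6.16% − 5.12% = +1.04 pp.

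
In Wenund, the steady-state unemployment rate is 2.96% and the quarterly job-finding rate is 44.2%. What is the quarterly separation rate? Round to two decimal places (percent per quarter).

Separation rate ≈ 1.35% per quarter.

From u* = s/(s+f): s = u·f/(1−u).
s = 0.0296 × 44.2 / (1 − 0.0296) = 1.3083 / 0.9704 ≈ 1.35% per quarter.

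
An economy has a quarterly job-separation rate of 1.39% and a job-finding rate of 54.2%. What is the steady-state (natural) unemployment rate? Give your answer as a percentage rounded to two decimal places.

Steady-state unemployment rate ≈ 2.50%.

At steady state the flows balance: s·E = f·U, so U/(E+U) = s/(s+f).
u* = 1.39 / (1.39 + 54.2) = 1.39 / 55.59 = 2.50%.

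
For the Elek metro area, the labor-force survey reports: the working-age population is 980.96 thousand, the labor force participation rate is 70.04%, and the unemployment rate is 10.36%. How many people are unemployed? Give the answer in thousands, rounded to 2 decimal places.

About 71.18 thousand are unemployed.

Labor force = 0.7004 × 980.96 = 687.06 thousand.
Unemployed = 0.1036 × 687.06 ≈ 71.18 thousand.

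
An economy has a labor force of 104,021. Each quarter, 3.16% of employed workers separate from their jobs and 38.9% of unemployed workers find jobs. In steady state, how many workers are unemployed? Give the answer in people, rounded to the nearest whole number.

Steady-state unemployment rate u* = s/(s+f) = 3.16/(3.16+38.9) = 0.075131.
Unemployed = u* × labor force = 0.075131 × 104,021 ≈ 7,815.

About 7,815 are unemployed in steady state.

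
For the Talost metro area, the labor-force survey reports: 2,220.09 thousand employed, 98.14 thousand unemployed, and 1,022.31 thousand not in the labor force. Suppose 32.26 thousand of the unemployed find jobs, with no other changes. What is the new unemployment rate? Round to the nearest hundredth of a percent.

New unemployment rate ≈ 2.84%.

Initially, labor force = 2,220.09 + 98.14 = 2,318.23 thousand, so u = 98.14/2,318.23 = 4.23%.
After the change, unemployed falls and employed rises by 32.26; labor force unchanged → E = 2,252.35, U = 65.88, labor force = 2,318.23 thousand.
New unemployment rate = 65.88 / 2,318.23 = 2.84%.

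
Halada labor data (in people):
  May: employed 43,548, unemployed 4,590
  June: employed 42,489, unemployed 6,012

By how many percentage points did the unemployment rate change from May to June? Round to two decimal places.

May: labor force = 43,548 + 4,590 = 48,138; u = 4,590/48,138 = 9.54%.
June: labor force = 42,489 + 6,012 = 48,501; u = 6,012/48,501 = 12.40%.
Change = 12.40% − 9.54% = +2.86 pp.

The unemployment rate changed by +2.86 percentage points.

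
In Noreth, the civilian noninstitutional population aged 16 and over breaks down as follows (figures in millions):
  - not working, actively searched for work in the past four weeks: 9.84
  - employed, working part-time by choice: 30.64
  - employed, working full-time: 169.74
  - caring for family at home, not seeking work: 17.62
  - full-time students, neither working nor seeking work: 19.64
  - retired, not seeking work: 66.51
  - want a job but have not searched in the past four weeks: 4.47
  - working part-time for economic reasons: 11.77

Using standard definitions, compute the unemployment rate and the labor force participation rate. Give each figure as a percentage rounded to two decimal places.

Employed = 30.64 + 169.74 + 11.77 = 212.15 million (anyone who worked, including part-time for economic reasons, counts as employed).
Unemployed = 9.84 million.
Labor force = 212.15 + 9.84 = 221.99 million.
Not in labor force = 17.62 + 19.64 + 66.51 + 4.47 = 108.24 million (those not working and not actively searching are outside the labor force — including those who want a job but have given up searching).
Civilian working-age population = 221.99 + 108.24 = 330.23 million.
Unemployment rate = 9.84 / 221.99 = 4.43%.
Labor force participation rate = 221.99 / 330.23 = 67.22%.

Unemployment rate ≈ 4.43%; labor force participation rate ≈ 67.22%.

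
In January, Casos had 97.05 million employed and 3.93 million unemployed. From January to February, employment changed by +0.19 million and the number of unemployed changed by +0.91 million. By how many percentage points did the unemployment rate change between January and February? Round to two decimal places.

The unemployment rate changed by +0.85 percentage points.

January: labor force = 97.05 + 3.93 = 100.98; u = 3.93/100.98 = 3.89%.
February: labor force = 97.24 + 4.84 = 102.08; u = 4.84/102.08 = 4.74%.
Change = 4.74% − 3.89% = +0.85 pp.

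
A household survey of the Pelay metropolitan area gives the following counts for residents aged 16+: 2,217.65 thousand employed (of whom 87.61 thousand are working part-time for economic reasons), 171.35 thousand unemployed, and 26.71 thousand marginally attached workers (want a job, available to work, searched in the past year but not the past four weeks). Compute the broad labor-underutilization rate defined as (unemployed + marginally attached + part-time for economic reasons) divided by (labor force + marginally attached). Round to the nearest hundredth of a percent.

Labor force = 2,217.65 + 171.35 = 2,389.00 thousand.
Numerator = 171.35 + 26.71 + 87.61 = 285.67 thousand.
Denominator = 2,389.00 + 26.71 = 2,415.71 thousand.
Broad rate = 285.67 / 2,415.71 = 11.83%.

Broad underutilization rate ≈ 11.83%.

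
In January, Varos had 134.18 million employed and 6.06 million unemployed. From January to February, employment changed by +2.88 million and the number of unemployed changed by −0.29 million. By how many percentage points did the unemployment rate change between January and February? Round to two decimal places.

The unemployment rate changed by −0.28 percentage points.

January: labor force = 134.18 + 6.06 = 140.24; u = 6.06/140.24 = 4.32%.
February: labor force = 137.06 + 5.77 = 142.83; u = 5.77/142.83 = 4.04%.
Change = 4.04% − 4.32% = −0.28 pp.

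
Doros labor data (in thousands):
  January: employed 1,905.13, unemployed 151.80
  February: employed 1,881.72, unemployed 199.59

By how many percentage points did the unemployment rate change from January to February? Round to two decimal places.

The unemployment rate changed by +2.21 percentage points.

January: labor force = 1,905.13 + 151.80 = 2,056.93; u = 151.80/2,056.93 = 7.38%.
February: labor force = 1,881.72 + 199.59 = 2,081.31; u = 199.59/2,081.31 = 9.59%.
Change = 9.59% − 7.38% = +2.21 pp.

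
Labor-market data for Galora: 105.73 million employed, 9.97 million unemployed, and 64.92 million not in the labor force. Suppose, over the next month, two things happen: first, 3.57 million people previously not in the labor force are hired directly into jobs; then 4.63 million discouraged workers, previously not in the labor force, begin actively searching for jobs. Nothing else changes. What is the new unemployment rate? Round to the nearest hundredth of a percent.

Initially, labor force = 105.73 + 9.97 = 115.70 million, so u = 9.97/115.70 = 8.62%.
After the first change, employed and labor force both rise by 3.57; unemployed unchanged → E = 109.30, U = 9.97, labor force = 119.27 million.
After the second change, unemployed and labor force both rise by 4.63 → E = 109.30, U = 14.60, labor force = 123.90 million.
New unemployment rate = 14.60 / 123.90 = 11.78%.

New unemployment rate ≈ 11.78%.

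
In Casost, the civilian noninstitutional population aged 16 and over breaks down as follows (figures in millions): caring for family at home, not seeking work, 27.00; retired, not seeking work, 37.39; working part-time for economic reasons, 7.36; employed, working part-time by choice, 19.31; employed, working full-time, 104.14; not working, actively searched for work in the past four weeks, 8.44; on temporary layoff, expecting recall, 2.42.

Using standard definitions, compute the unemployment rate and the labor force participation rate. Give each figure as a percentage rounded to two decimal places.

Employed = 7.36 + 19.31 + 104.14 = 130.81 million (anyone who worked, including part-time for economic reasons, counts as employed).
Unemployed = 8.44 + 2.42 = 10.86 million (jobless and actively searching, or on temporary layoff).
Labor force = 130.81 + 10.86 = 141.67 million.
Not in labor force = 27.00 + 37.39 = 64.39 million (those not working and not actively searching are outside the labor force).
Civilian working-age population = 141.67 + 64.39 = 206.06 million.
Unemployment rate = 10.86 / 141.67 = 7.67%.
Labor force participation rate = 141.67 / 206.06 = 68.75%.

Unemployment rate ≈ 7.67%; labor force participation rate ≈ 68.75%.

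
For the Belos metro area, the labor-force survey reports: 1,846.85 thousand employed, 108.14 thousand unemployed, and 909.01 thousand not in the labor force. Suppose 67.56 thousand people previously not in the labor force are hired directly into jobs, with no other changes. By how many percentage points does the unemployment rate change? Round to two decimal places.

The unemployment rate changes by −0.18 percentage points.

Initially, labor force = 1,846.85 + 108.14 = 1,954.99 thousand, so u = 108.14/1,954.99 = 5.53%.
After the change, employed and labor force both rise by 67.56; unemployed unchanged → E = 1,914.41, U = 108.14, labor force = 2,022.55 thousand.
New unemployment rate = 108.14 / 2,022.55 = 5.35%.
Change = 5.35% − 5.53% = −0.18 percentage points.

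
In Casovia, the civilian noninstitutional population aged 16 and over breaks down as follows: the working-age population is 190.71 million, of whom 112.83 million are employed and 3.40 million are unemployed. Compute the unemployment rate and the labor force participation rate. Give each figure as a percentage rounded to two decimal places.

Labor force = employed + unemployed = 112.83 + 3.40 = 116.23 million.
Unemployment rate = 3.40 / 116.23 = 2.93%.
Labor force participation rate = 116.23 / 190.71 = 60.95%.

Unemployment rate ≈ 2.93%; labor force participation rate ≈ 60.95%.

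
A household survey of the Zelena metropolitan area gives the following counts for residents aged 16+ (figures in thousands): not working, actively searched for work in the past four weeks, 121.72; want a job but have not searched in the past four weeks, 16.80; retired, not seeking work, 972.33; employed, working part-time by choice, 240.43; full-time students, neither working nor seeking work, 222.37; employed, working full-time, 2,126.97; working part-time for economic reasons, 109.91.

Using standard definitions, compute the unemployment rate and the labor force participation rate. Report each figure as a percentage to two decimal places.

Employed = 240.43 + 2,126.97 + 109.91 = 2,477.31 thousand (anyone who worked, including part-time for economic reasons, counts as employed).
Unemployed = 121.72 thousand.
Labor force = 2,477.31 + 121.72 = 2,599.03 thousand.
Not in labor force = 16.80 + 972.33 + 222.37 = 1,211.50 thousand (those not working and not actively searching are outside the labor force — including those who want a job but have given up searching).
Civilian working-age population = 2,599.03 + 1,211.50 = 3,810.53 thousand.
Unemployment rate = 121.72 / 2,599.03 = 4.68%.
Labor force participation rate = 2,599.03 / 3,810.53 = 68.21%.

Unemployment rate ≈ 4.68%; labor force participation rate ≈ 68.21%.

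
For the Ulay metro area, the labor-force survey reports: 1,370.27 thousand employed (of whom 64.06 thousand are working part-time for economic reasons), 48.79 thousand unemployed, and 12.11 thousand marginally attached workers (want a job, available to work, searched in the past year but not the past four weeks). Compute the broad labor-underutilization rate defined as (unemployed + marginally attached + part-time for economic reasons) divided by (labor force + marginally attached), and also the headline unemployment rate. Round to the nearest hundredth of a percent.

Labor force = 1,370.27 + 48.79 = 1,419.06 thousand.
Numerator = 48.79 + 12.11 + 64.06 = 124.96 thousand.
Denominator = 1,419.06 + 12.11 = 1,431.17 thousand.
Broad rate = 124.96 / 1,431.17 = 8.73%.
Headline unemployment rate = 48.79 / 1,419.06 = 3.44%.

Broad underutilization rate ≈ 8.73%; headline unemployment rate ≈ 3.44%.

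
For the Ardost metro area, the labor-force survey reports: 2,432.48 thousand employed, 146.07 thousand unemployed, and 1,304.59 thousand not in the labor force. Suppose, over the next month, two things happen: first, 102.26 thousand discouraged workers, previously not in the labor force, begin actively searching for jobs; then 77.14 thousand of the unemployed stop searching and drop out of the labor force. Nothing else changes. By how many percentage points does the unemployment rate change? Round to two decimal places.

Initially, labor force = 2,432.48 + 146.07 = 2,578.55 thousand, so u = 146.07/2,578.55 = 5.66%.
After the first change, unemployed and labor force both rise by 102.26 → E = 2,432.48, U = 248.33, labor force = 2,680.81 thousand.
After the second change, unemployed and labor force both fall by 77.14 → E = 2,432.48, U = 171.19, labor force = 2,603.67 thousand.
New unemployment rate = 171.19 / 2,603.67 = 6.57%.
Change = 6.57% − 5.66% = +0.91 percentage points.

The unemployment rate changes by +0.91 percentage points.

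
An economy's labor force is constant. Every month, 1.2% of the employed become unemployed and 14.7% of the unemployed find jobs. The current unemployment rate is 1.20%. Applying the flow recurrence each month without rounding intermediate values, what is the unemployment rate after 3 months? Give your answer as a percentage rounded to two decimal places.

Unemployment rate after three months ≈ 3.77%.

With a fixed labor force, u_{t+1} = u_t + s·(1−u_t) − f·u_t = u_t·(1−s−f) + s.
Here 1−s−f = 0.841 and s = 0.012.
u_1 = 0.012000 × 0.841 + 0.012 = 0.022092.
u_2 = 0.022092 × 0.841 + 0.012 = 0.030579.
u_3 = 0.030579 × 0.841 + 0.012 = 0.037717.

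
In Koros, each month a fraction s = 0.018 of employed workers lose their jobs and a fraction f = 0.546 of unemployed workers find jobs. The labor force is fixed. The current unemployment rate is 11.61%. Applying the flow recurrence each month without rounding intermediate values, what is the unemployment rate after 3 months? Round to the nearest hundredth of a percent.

Unemployment rate after three months ≈ 3.89%.

With a fixed labor force, u_{t+1} = u_t + s·(1−u_t) − f·u_t = u_t·(1−s−f) + s.
Here 1−s−f = 0.436 and s = 0.018.
u_1 = 0.116100 × 0.436 + 0.018 = 0.068620.
u_2 = 0.068620 × 0.436 + 0.018 = 0.047918.
u_3 = 0.047918 × 0.436 + 0.018 = 0.038892.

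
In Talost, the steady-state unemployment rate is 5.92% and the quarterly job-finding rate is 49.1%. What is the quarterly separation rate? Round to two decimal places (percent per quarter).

Separation rate ≈ 3.09% per quarter.

From u* = s/(s+f): s = u·f/(1−u).
s = 0.0592 × 49.1 / (1 − 0.0592) = 2.9067 / 0.9408 ≈ 3.09% per quarter.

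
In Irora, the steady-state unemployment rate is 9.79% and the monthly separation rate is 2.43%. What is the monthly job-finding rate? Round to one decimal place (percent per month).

From u* = s/(s+f): f = s·(1−u)/u.
f = 2.43 × (1 − 0.0979) / 0.0979 = 2.1921 / 0.0979 ≈ 22.4% per month.

Job-finding rate ≈ 22.4% per month.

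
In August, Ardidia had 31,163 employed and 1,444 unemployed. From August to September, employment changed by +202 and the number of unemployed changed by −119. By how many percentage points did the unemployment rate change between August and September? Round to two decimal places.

August: labor force = 31,163 + 1,444 = 32,607; u = 1,444/32,607 = 4.43%.
September: labor force = 31,365 + 1,325 = 32,690; u = 1,325/32,690 = 4.05%.
Change = 4.05% − 4.43% = −0.38 pp.

The unemployment rate changed by −0.38 percentage points.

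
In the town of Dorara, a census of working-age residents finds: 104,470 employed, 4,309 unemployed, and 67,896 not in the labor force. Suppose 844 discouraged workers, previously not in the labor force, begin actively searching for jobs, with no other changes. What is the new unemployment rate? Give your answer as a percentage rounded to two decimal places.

New unemployment rate ≈ 4.70%.

Initially, labor force = 104,470 + 4,309 = 108,779, so u = 4,309/108,779 = 3.96%.
After the change, unemployed and labor force both rise by 844 → E = 104,470, U = 5,153, labor force = 109,623.
New unemployment rate = 5,153 / 109,623 = 4.70%.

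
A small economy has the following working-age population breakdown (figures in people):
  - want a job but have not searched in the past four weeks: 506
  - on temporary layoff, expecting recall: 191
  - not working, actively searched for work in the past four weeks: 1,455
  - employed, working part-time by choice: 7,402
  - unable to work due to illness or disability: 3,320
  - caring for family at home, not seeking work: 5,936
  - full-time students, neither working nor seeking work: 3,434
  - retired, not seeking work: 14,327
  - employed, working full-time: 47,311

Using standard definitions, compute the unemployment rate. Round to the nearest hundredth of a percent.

Employed = 7,402 + 47,311 = 54,713.
Unemployed = 191 + 1,455 = 1,646 (jobless and actively searching, or on temporary layoff).
Labor force = 54,713 + 1,646 = 56,359.
Unemployment rate = 1,646 / 56,359 = 2.92%.

Unemployment rate ≈ 2.92%.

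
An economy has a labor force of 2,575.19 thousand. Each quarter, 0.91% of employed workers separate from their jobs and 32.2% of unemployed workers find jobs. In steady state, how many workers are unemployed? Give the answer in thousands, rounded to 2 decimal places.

Steady-state unemployment rate u* = s/(s+f) = 0.91/(0.91+32.2) = 0.027484.
Unemployed = u* × labor force = 0.027484 × 2,575.19 ≈ 70.78 thousand.

About 70.78 thousand are unemployed in steady state.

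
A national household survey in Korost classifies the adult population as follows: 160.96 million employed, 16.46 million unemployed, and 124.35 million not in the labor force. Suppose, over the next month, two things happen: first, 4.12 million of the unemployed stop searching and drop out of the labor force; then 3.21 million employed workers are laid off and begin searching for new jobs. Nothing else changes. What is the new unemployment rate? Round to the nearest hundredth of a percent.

New unemployment rate ≈ 8.97%.

Initially, labor force = 160.96 + 16.46 = 177.42 million, so u = 16.46/177.42 = 9.28%.
After the first change, unemployed and labor force both fall by 4.12 → E = 160.96, U = 12.34, labor force = 173.30 million.
After the second change, employed falls and unemployed rises by 3.21; labor force unchanged → E = 157.75, U = 15.55, labor force = 173.30 million.
New unemployment rate = 15.55 / 173.30 = 8.97%.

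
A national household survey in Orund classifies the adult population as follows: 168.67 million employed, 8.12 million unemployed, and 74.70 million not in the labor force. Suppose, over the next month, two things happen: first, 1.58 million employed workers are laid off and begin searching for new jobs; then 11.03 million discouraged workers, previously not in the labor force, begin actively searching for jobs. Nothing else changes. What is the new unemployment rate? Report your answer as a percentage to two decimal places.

Initially, labor force = 168.67 + 8.12 = 176.79 million, so u = 8.12/176.79 = 4.59%.
After the first change, employed falls and unemployed rises by 1.58; labor force unchanged → E = 167.09, U = 9.70, labor force = 176.79 million.
After the second change, unemployed and labor force both rise by 11.03 → E = 167.09, U = 20.73, labor force = 187.82 million.
New unemployment rate = 20.73 / 187.82 = 11.04%.

New unemployment rate ≈ 11.04%.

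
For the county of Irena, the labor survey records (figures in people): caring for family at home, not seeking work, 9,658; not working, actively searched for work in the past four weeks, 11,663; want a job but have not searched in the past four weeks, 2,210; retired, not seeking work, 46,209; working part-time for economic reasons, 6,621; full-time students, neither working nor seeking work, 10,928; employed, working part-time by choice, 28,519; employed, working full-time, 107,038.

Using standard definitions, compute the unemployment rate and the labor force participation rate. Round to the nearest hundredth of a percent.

Unemployment rate ≈ 7.58%; labor force participation rate ≈ 69.03%.

Employed = 6,621 + 28,519 + 107,038 = 142,178 (anyone who worked, including part-time for economic reasons, counts as employed).
Unemployed = 11,663.
Labor force = 142,178 + 11,663 = 153,841.
Not in labor force = 9,658 + 2,210 + 46,209 + 10,928 = 69,005 (those not working and not actively searching are outside the labor force — including those who want a job but have given up searching).
Civilian working-age population = 153,841 + 69,005 = 222,846.
Unemployment rate = 11,663 / 153,841 = 7.58%.
Labor force participation rate = 153,841 / 222,846 = 69.03%.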